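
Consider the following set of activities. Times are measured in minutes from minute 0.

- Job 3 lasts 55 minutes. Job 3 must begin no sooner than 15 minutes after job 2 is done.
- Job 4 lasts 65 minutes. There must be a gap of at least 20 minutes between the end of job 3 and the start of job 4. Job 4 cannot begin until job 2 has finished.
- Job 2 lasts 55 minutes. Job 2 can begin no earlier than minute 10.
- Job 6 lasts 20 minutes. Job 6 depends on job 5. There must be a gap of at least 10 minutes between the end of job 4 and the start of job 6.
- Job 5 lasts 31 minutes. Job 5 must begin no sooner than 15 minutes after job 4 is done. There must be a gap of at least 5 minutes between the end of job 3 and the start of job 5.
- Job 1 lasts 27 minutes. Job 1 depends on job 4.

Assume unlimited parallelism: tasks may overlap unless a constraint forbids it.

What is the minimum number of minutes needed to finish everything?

Job 2 waits on its own release at minute 10, so it starts at minute 10 and finishes at 10 + 55 = minute 65.
Job 3 cannot begin until job 2 (finishes minute 65, plus 15-minute gap → minute 80). It runs from minute 80 to 80 + 55 = minute 135.
Job 4 cannot start until job 3 (finishes minute 135, plus 20-minute gap → minute 155); job 2 (finishes minute 65). The controlling bound is minute 155, so job 4 finishes at 155 + 65 = minute 220.
For job 5: job 4 (finishes minute 220, plus 15-minute gap → minute 235); job 3 (finishes minute 135, plus 5-minute gap → minute 140). Taking the maximum gives a start of minute 235, and it finishes at 235 + 31 = minute 266.
Job 6 has to wait for job 5 (finishes minute 266); job 4 (finishes minute 220, plus 10-minute gap → minute 230). The latest of these is minute 266, so job 6 runs minute 266 to 266 + 20 = minute 286.
After job 4 (finishes minute 220), job 1 can start at minute 220 and finishes at minute 247.
All tasks are finished once the last one completes. Finish times: Job 1 at 247, Job 2 at 65, Job 3 at 135, Job 4 at 220, Job 5 at 266, Job 6 at 286. The latest is minute 286.

286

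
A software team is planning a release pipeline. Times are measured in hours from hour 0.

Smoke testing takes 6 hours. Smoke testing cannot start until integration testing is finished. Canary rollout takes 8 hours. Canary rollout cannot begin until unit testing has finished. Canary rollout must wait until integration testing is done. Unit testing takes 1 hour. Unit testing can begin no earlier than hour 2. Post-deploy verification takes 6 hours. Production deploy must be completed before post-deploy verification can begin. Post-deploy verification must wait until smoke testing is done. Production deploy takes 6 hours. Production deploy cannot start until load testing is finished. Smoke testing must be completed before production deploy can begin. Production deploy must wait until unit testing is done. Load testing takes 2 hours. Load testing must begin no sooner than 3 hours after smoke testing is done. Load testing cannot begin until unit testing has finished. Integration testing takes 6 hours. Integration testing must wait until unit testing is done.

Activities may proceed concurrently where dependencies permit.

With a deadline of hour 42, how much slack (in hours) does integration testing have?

Unit testing cannot begin until its own release at hour 2. It runs from hour 2 to 2 + 1 = hour 3.
Integration testing cannot begin until unit testing (finishes hour 3). It runs from hour 3 to 3 + 6 = hour 9.

Working backward from the deadline:
Nothing follows post-deploy verification; the deadline of hour 42 is its only limit. It must start by 42 − 6 = hour 36.
Production deploy must finish before post-deploy verification (must start by hour 36). With a 6-hour duration, production deploy must start by 36 − 6 = hour 30.
Load testing must finish before production deploy (must start by hour 30). With a 2-hour duration, load testing must start by 30 − 2 = hour 28.
Smoke testing feeds load testing (must start by hour 28, minus 3-hour gap → hour 25); production deploy (must start by hour 30); post-deploy verification (must start by hour 36). Taking the minimum, smoke testing must finish by hour 25 and start by 25 − 6 = hour 19.
Canary rollout has no dependents, so it just needs to finish by hour 42. Starting by 42 − 8 = hour 34 achieves that.
Integration testing feeds smoke testing (must start by hour 19); canary rollout (must start by hour 34). Taking the minimum, integration testing must finish by hour 19 and start by 19 − 6 = hour 13.
So integration testing can start as early as hour 3 and as late as hour 13, giving 13 − 3 = 10 hours of slack.

10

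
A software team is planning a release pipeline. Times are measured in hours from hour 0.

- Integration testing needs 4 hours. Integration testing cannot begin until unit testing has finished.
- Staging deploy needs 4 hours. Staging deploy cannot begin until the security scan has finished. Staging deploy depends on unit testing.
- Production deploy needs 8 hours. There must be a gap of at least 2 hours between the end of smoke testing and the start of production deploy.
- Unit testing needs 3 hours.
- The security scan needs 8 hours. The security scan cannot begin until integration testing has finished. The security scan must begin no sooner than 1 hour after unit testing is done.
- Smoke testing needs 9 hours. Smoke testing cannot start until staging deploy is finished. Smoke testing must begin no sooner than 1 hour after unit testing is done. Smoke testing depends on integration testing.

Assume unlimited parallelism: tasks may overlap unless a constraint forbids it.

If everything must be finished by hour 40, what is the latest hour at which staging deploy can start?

17

To finish by hour 40, production deploy (duration 8) must start no later than hour 32.
Smoke testing feeds into production deploy (must start by hour 32, minus 2-hour gap → hour 30); so smoke testing must finish by hour 30 and therefore start by hour 21.
Staging deploy has to be done before smoke testing (must start by hour 21). That means finishing by hour 21, i.e. starting by 21 − 4 = hour 17.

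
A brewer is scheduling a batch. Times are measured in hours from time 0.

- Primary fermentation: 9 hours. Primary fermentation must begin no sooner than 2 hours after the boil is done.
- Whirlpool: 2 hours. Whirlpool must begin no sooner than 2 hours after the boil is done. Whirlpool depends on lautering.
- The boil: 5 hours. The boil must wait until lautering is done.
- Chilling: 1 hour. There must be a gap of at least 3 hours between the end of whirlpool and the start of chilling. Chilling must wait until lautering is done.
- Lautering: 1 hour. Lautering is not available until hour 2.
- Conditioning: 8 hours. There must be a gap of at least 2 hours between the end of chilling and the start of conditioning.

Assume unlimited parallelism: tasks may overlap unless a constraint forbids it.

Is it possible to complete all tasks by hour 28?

Yes

Lautering waits on its own release at hour 2, so it starts at hour 2 and finishes at 2 + 1 = hour 3.
The boil cannot begin until lautering (finishes hour 3). It runs from hour 3 to 3 + 5 = hour 8.
Primary fermentation waits on the boil (finishes hour 8, plus 2-hour gap → hour 10), so it starts at hour 10 and finishes at 10 + 9 = hour 19.
Whirlpool has to wait for the boil (finishes hour 8, plus 2-hour gap → hour 10); lautering (finishes hour 3). The latest of these is hour 10, so whirlpool runs hour 10 to 10 + 2 = hour 12.
For chilling: whirlpool (finishes hour 12, plus 3-hour gap → hour 15); lautering (finishes hour 3). Taking the maximum gives a start of hour 15, and it finishes at 15 + 1 = hour 16.
After chilling (finishes hour 16, plus 2-hour gap → hour 18), conditioning can start at hour 18 and finishes at hour 26.
Every task is finished by hour 26, which is no later than the deadline of 28, so the schedule is feasible.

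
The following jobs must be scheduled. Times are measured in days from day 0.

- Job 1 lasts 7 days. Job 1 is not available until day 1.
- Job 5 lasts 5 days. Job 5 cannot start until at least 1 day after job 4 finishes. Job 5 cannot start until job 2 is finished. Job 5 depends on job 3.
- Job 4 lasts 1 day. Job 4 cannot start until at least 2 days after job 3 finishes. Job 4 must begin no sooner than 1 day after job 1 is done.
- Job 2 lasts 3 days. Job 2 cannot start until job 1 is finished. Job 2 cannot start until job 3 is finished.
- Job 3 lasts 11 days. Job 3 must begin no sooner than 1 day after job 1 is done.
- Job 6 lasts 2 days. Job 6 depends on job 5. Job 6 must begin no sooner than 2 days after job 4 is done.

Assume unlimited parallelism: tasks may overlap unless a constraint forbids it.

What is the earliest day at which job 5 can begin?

After its own release at day 1, job 1 can start at day 1 and finishes at day 8.
After job 1 (finishes day 8, plus 1-day gap → day 9), job 3 can start at day 9 and finishes at day 20.
Job 4 cannot start until job 3 (finishes day 20, plus 2-day gap → day 22); job 1 (finishes day 8, plus 1-day gap → day 9). The controlling bound is day 22, so job 4 finishes at 22 + 1 = day 23.
Job 2 needs all of job 1 (finishes day 8); job 3 (finishes day 20). That puts its earliest start at day 20; it finishes at 20 + 3 = day 23.
Job 5 waits on job 4 (finishes day 23, plus 1-day gap → day 24); job 2 (finishes day 23); job 3 (finishes day 20). The latest of these is day 24, which is the earliest job 5 can start.

24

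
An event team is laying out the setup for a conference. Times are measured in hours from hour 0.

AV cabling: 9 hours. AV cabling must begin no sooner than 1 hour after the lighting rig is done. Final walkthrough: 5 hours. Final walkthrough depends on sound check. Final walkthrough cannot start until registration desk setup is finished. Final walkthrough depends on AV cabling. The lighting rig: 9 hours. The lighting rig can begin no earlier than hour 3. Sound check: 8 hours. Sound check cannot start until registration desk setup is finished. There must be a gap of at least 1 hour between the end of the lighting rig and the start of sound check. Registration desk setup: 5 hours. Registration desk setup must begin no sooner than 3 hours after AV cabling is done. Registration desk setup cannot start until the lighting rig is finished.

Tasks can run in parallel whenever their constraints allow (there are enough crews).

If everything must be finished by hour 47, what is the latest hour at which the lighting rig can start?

Final walkthrough must finish by hour 47; it takes 5 hours, so it must start by 47 − 5 = hour 42.
Since final walkthrough (must start by hour 42) depends on it, sound check must finish by hour 42. Backing off its 8-hour duration gives a latest start of hour 34.
Registration desk setup has several dependents: sound check (must start by hour 34); final walkthrough (must start by hour 42). The earliest of those limits is hour 34, so registration desk setup must start by 34 − 5 = hour 29.
AV cabling must finish in time for registration desk setup (must start by hour 29, minus 3-hour gap → hour 26); final walkthrough (must start by hour 42). The tightest is hour 26, so AV cabling must start by 26 − 9 = hour 17.
For the lighting rig: AV cabling (must start by hour 17, minus 1-hour gap → hour 16); registration desk setup (must start by hour 29); sound check (must start by hour 34, minus 1-hour gap → hour 33). The most restrictive is hour 16; with a 9-hour duration, the lighting rig must start by hour 7.

7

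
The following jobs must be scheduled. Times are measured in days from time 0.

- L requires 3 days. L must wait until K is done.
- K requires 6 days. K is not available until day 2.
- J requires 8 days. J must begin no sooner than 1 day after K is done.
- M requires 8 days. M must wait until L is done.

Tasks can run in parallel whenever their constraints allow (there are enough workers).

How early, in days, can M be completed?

K cannot begin until its own release at day 2. It runs from day 2 to 2 + 6 = day 8.
After K (finishes day 8), L can start at day 8 and finishes at day 11.
M cannot begin until L (finishes day 11). It runs from day 11 to 11 + 8 = day 19.

19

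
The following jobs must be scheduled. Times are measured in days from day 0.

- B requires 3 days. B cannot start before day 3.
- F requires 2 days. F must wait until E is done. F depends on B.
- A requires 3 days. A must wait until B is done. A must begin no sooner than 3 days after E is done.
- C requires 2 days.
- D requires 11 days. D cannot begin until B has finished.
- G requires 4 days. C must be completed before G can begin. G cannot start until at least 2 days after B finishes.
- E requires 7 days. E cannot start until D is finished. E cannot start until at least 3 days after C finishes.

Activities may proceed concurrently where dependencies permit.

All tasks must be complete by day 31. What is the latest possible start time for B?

4

A must finish by day 31; it takes 3 days, so it must start by 31 − 3 = day 28.
To finish by day 31, F (duration 2) must start no later than day 29.
E has several dependents: A (must start by day 28, minus 3-day gap → day 25); F (must start by day 29). The earliest of those limits is day 25, so E must start by 25 − 7 = day 18.
D feeds into E (must start by day 18); so D must finish by day 18 and therefore start by day 7.
Nothing follows G; the deadline of day 31 is its only limit. It must start by 31 − 4 = day 27.
B must finish in time for A (must start by day 28); D (must start by day 7); F (must start by day 29); G (must start by day 27, minus 2-day gap → day 25). The tightest is day 7, so B must start by 7 − 3 = day 4.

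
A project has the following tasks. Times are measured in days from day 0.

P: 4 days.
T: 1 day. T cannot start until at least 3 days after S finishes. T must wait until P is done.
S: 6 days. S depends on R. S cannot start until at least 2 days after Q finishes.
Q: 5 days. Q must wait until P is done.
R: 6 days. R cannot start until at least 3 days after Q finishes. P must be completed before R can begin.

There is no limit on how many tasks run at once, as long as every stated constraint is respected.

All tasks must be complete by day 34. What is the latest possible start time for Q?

10

To finish by day 34, T (duration 1) must start no later than day 33.
S feeds into T (must start by day 33, minus 3-day gap → day 30); so S must finish by day 30 and therefore start by day 24.
R must finish before S (must start by day 24). With a 6-day duration, R must start by 24 − 6 = day 18.
Q has several dependents: R (must start by day 18, minus 3-day gap → day 15); S (must start by day 24, minus 2-day gap → day 22). The earliest of those limits is day 15, so Q must start by 15 − 5 = day 10.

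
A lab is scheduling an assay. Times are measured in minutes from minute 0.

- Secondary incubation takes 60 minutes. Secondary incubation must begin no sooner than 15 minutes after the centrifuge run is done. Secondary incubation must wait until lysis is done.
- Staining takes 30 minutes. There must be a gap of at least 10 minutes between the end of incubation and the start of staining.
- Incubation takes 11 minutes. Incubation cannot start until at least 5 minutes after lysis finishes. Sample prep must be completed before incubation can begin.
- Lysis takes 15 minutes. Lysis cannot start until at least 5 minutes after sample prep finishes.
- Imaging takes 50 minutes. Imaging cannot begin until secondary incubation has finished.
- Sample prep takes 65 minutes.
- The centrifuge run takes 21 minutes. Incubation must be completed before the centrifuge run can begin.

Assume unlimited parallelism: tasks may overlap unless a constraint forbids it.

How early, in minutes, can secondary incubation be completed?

Sample prep can start immediately at minute 0; it finishes at minute 65.
After sample prep (finishes minute 65, plus 5-minute gap → minute 70), lysis can start at minute 70 and finishes at minute 85.
Incubation needs all of lysis (finishes minute 85, plus 5-minute gap → minute 90); sample prep (finishes minute 65). That puts its earliest start at minute 90; it finishes at 90 + 11 = minute 101.
The centrifuge run waits on incubation (finishes minute 101), so it starts at minute 101 and finishes at 101 + 21 = minute 122.
Secondary incubation has to wait for the centrifuge run (finishes minute 122, plus 15-minute gap → minute 137); lysis (finishes minute 85). The latest of these is minute 137, so secondary incubation runs minute 137 to 137 + 60 = minute 197.

197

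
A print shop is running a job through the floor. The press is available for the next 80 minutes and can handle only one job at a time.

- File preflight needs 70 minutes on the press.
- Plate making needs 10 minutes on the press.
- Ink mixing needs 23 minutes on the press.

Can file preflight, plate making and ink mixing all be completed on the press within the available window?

Running back to back, the jobs need 70 + 10 + 23 = 103 minutes on the press.
Since 103 > 80, they cannot all fit.

No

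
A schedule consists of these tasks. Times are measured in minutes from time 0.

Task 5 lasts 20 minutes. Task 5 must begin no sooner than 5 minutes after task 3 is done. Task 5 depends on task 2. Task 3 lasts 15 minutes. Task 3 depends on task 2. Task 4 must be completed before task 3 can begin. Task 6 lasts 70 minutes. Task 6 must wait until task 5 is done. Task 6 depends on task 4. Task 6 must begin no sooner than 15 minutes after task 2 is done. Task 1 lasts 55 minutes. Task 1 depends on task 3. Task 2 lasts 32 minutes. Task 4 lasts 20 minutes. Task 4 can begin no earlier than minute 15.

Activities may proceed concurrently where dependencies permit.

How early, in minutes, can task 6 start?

After its own release at minute 15, task 4 can start at minute 15 and finishes at minute 35.
Nothing blocks task 2, so it runs from minute 0 to minute 32.
Task 3 has to wait for task 2 (finishes minute 32); task 4 (finishes minute 35). The latest of these is minute 35, so task 3 runs minute 35 to 35 + 15 = minute 50.
Task 5 cannot start until task 3 (finishes minute 50, plus 5-minute gap → minute 55); task 2 (finishes minute 32). The controlling bound is minute 55, so task 5 finishes at 55 + 20 = minute 75.
Task 6 waits on task 5 (finishes minute 75); task 4 (finishes minute 35); task 2 (finishes minute 32, plus 15-minute gap → minute 47). The latest of these is minute 75, which is the earliest task 6 can start.

75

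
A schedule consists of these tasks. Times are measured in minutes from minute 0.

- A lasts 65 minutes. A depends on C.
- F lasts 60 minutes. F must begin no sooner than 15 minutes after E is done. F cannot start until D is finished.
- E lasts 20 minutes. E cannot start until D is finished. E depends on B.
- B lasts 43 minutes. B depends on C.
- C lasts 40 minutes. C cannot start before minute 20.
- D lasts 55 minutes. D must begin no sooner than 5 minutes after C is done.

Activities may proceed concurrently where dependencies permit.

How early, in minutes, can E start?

120

After its own release at minute 20, C can start at minute 20 and finishes at minute 60.
D waits on C (finishes minute 60, plus 5-minute gap → minute 65), so it starts at minute 65 and finishes at 65 + 55 = minute 120.
B waits on C (finishes minute 60), so it starts at minute 60 and finishes at 60 + 43 = minute 103.
E waits on D (finishes minute 120); B (finishes minute 103). The latest of these is minute 120, which is the earliest E can start.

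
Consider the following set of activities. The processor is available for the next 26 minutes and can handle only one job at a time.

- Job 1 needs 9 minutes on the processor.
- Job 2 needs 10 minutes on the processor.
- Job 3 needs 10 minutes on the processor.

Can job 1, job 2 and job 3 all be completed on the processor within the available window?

Running back to back, the jobs need 9 + 10 + 10 = 29 minutes on the processor.
Since 29 > 26, they cannot all fit.

No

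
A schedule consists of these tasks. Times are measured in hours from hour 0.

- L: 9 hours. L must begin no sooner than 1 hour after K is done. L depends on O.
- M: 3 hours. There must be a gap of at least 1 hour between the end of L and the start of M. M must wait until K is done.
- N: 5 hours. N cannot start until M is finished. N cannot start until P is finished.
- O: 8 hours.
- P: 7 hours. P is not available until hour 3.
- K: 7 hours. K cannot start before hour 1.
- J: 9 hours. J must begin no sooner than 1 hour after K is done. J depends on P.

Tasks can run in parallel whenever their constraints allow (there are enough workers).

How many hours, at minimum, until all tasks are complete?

P waits on its own release at hour 3, so it starts at hour 3 and finishes at 3 + 7 = hour 10.
O can start immediately at hour 0; it finishes at hour 8.
After its own release at hour 1, K can start at hour 1 and finishes at hour 8.
L cannot start until K (finishes hour 8, plus 1-hour gap → hour 9); O (finishes hour 8). The controlling bound is hour 9, so L finishes at 9 + 9 = hour 18.
M has to wait for L (finishes hour 18, plus 1-hour gap → hour 19); K (finishes hour 8). The latest of these is hour 19, so M runs hour 19 to 19 + 3 = hour 22.
For N: M (finishes hour 22); P (finishes hour 10). Taking the maximum gives a start of hour 22, and it finishes at 22 + 5 = hour 27.
For J: K (finishes hour 8, plus 1-hour gap → hour 9); P (finishes hour 10). Taking the maximum gives a start of hour 10, and it finishes at 10 + 9 = hour 19.
All tasks are finished once the last one completes. Finish times: J at 19, K at 8, L at 18, M at 22, N at 27, O at 8, P at 10. The latest is hour 27.

27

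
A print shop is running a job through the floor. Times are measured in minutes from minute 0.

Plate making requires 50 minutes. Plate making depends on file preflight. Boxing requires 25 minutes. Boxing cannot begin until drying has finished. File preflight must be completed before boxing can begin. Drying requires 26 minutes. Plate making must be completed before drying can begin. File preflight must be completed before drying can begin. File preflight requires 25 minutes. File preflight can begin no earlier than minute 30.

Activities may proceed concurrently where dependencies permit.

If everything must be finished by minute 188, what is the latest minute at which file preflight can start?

62

Nothing follows boxing; the deadline of minute 188 is its only limit. It must start by 188 − 25 = minute 163.
Since boxing (must start by minute 163) depends on it, drying must finish by minute 163. Backing off its 26-minute duration gives a latest start of minute 137.
Plate making must finish before drying (must start by minute 137). With a 50-minute duration, plate making must start by 137 − 50 = minute 87.
File preflight feeds plate making (must start by minute 87); drying (must start by minute 137); boxing (must start by minute 163). Taking the minimum, file preflight must finish by minute 87 and start by 87 − 25 = minute 62.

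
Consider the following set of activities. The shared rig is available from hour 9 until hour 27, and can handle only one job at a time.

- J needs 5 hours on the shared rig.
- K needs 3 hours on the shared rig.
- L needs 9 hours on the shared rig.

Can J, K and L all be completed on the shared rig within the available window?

The shared rig window is 27 − 9 = 18 hours.
Running back to back, the jobs need 5 + 3 + 9 = 17 hours on the shared rig.
Since 17 ≤ 18, they fit within the window.

Yes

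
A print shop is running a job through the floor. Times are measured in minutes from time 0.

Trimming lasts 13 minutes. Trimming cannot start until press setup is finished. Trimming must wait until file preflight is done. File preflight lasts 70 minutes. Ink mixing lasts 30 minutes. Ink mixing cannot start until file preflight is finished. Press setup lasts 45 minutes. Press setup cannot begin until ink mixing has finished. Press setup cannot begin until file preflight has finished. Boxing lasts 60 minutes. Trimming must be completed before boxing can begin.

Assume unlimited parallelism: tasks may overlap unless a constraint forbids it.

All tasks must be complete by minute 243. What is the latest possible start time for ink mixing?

To finish by minute 243, boxing (duration 60) must start no later than minute 183.
Trimming feeds into boxing (must start by minute 183); so trimming must finish by minute 183 and therefore start by minute 170.
Since trimming (must start by minute 170) depends on it, press setup must finish by minute 170. Backing off its 45-minute duration gives a latest start of minute 125.
Ink mixing has to be done before press setup (must start by minute 125). That means finishing by minute 125, i.e. starting by 125 − 30 = minute 95.

95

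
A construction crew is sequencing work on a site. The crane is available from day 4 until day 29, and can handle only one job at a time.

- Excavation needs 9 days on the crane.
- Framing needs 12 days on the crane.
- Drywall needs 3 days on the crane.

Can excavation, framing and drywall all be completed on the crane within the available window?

The crane window is 29 − 4 = 25 days.
Running back to back, the jobs need 9 + 12 + 3 = 24 days on the crane.
Since 24 ≤ 25, they fit within the window.

Yes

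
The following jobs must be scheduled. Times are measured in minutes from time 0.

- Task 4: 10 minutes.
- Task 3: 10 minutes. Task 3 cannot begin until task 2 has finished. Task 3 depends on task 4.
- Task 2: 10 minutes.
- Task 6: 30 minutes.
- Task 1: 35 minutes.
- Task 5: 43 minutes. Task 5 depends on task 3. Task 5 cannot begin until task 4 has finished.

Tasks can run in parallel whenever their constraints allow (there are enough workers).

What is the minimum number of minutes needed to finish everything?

63

Task 6 has no prerequisites, so it starts at minute 0 and finishes at minute 30.
Nothing blocks task 4, so it runs from minute 0 to minute 10.
Task 2 has no prerequisites, so it starts at minute 0 and finishes at minute 10.
For task 3: task 2 (finishes minute 10); task 4 (finishes minute 10). Taking the maximum gives a start of minute 10, and it finishes at 10 + 10 = minute 20.
Task 5 cannot start until task 3 (finishes minute 20); task 4 (finishes minute 10). The controlling bound is minute 20, so task 5 finishes at 20 + 43 = minute 63.
Nothing blocks task 1, so it runs from minute 0 to minute 35.
All tasks are finished once the last one completes. Finish times: Task 1 at 35, Task 2 at 10, Task 3 at 20, Task 4 at 10, Task 5 at 63, Task 6 at 30. The latest is minute 63.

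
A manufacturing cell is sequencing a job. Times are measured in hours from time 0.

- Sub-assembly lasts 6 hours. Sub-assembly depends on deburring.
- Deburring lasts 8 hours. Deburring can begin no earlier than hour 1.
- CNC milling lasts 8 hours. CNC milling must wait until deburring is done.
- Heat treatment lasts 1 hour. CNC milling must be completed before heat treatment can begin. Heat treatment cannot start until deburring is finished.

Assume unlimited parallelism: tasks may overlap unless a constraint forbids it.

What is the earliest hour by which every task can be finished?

18

Deburring cannot begin until its own release at hour 1. It runs from hour 1 to 1 + 8 = hour 9.
Sub-assembly waits on deburring (finishes hour 9), so it starts at hour 9 and finishes at 9 + 6 = hour 15.
CNC milling waits on deburring (finishes hour 9), so it starts at hour 9 and finishes at 9 + 8 = hour 17.
Heat treatment cannot start until CNC milling (finishes hour 17); deburring (finishes hour 9). The controlling bound is hour 17, so heat treatment finishes at 17 + 1 = hour 18.
All tasks are finished once the last one completes. Finish times: Deburring at 9, CNC milling at 17, Heat treatment at 18, Sub-assembly at 15. The latest is hour 18.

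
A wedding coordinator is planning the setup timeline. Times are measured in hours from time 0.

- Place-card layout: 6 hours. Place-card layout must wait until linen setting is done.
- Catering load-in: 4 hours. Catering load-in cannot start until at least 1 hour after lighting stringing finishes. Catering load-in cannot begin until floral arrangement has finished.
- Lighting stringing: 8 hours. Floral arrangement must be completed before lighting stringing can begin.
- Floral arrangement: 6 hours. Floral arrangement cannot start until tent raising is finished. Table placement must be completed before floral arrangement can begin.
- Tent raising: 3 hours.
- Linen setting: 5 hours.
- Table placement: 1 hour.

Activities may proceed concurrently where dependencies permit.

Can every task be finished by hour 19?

Linen setting has no prerequisites, so it starts at hour 0 and finishes at hour 5.
After linen setting (finishes hour 5), place-card layout can start at hour 5 and finishes at hour 11.
Table placement can start immediately at hour 0; it finishes at hour 1.
Nothing blocks tent raising, so it runs from hour 0 to hour 3.
Floral arrangement cannot start until tent raising (finishes hour 3); table placement (finishes hour 1). The controlling bound is hour 3, so floral arrangement finishes at 3 + 6 = hour 9.
Lighting stringing waits on floral arrangement (finishes hour 9), so it starts at hour 9 and finishes at 9 + 8 = hour 17.
Catering load-in cannot start until lighting stringing (finishes hour 17, plus 1-hour gap → hour 18); floral arrangement (finishes hour 9). The controlling bound is hour 18, so catering load-in finishes at 18 + 4 = hour 22.
The earliest everything can be done is hour 22, which is after the deadline of 19, so it is not possible.

No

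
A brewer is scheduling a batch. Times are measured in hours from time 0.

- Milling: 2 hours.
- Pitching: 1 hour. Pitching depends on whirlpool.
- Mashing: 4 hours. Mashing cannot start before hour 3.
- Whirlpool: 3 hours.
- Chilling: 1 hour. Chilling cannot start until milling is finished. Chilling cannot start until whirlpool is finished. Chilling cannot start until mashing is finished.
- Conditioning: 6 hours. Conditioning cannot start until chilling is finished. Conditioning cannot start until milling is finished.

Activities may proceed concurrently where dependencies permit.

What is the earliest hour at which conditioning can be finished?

Whirlpool can start immediately at hour 0; it finishes at hour 3.
Mashing waits on its own release at hour 3, so it starts at hour 3 and finishes at 3 + 4 = hour 7.
Milling has no prerequisites, so it starts at hour 0 and finishes at hour 2.
Chilling has to wait for milling (finishes hour 2); whirlpool (finishes hour 3); mashing (finishes hour 7). The latest of these is hour 7, so chilling runs hour 7 to 7 + 1 = hour 8.
Conditioning cannot start until chilling (finishes hour 8); milling (finishes hour 2). The controlling bound is hour 8, so conditioning finishes at 8 + 6 = hour 14.

14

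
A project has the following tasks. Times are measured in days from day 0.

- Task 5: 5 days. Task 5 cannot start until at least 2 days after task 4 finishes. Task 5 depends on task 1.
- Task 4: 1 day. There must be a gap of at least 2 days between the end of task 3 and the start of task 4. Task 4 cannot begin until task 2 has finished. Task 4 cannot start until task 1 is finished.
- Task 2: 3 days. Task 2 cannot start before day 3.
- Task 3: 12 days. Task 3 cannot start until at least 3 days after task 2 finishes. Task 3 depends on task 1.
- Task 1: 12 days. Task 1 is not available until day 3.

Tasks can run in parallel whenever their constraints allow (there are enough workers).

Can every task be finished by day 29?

Task 2 cannot begin until its own release at day 3. It runs from day 3 to 3 + 3 = day 6.
After its own release at day 3, task 1 can start at day 3 and finishes at day 15.
For task 3: task 2 (finishes day 6, plus 3-day gap → day 9); task 1 (finishes day 15). Taking the maximum gives a start of day 15, and it finishes at 15 + 12 = day 27.
Task 4 has to wait for task 3 (finishes day 27, plus 2-day gap → day 29); task 2 (finishes day 6); task 1 (finishes day 15). The latest of these is day 29, so task 4 runs day 29 to 29 + 1 = day 30.
Task 5 needs all of task 4 (finishes day 30, plus 2-day gap → day 32); task 1 (finishes day 15). That puts its earliest start at day 32; it finishes at 32 + 5 = day 37.
The earliest everything can be done is day 37, which is after the deadline of 29, so it is not possible.

No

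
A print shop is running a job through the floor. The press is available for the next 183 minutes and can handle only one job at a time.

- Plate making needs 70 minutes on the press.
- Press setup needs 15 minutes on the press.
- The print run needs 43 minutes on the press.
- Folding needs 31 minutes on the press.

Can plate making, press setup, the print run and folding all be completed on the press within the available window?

Yes

Running back to back, the jobs need 70 + 15 + 43 + 31 = 159 minutes on the press.
Since 159 ≤ 183, they fit within the window.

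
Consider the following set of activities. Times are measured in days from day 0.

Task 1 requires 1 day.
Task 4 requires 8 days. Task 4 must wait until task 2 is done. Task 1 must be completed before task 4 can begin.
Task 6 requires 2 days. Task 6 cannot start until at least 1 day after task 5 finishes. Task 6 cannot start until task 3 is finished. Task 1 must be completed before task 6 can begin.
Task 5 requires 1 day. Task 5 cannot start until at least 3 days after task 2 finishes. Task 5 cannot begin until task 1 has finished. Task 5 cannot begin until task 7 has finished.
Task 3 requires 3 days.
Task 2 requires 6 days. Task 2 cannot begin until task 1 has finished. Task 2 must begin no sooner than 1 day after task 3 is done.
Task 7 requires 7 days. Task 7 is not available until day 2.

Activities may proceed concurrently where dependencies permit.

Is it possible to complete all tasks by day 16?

No

After its own release at day 2, task 7 can start at day 2 and finishes at day 9.
Task 3 has no prerequisites, so it starts at day 0 and finishes at day 3.
Nothing blocks task 1, so it runs from day 0 to day 1.
For task 2: task 1 (finishes day 1); task 3 (finishes day 3, plus 1-day gap → day 4). Taking the maximum gives a start of day 4, and it finishes at 4 + 6 = day 10.
For task 5: task 2 (finishes day 10, plus 3-day gap → day 13); task 1 (finishes day 1); task 7 (finishes day 9). Taking the maximum gives a start of day 13, and it finishes at 13 + 1 = day 14.
Task 6 has to wait for task 5 (finishes day 14, plus 1-day gap → day 15); task 3 (finishes day 3); task 1 (finishes day 1). The latest of these is day 15, so task 6 runs day 15 to 15 + 2 = day 17.
Task 4 has to wait for task 2 (finishes day 10); task 1 (finishes day 1). The latest of these is day 10, so task 4 runs day 10 to 10 + 8 = day 18.
The earliest everything can be done is day 18, which is after the deadline of 16, so it is not possible.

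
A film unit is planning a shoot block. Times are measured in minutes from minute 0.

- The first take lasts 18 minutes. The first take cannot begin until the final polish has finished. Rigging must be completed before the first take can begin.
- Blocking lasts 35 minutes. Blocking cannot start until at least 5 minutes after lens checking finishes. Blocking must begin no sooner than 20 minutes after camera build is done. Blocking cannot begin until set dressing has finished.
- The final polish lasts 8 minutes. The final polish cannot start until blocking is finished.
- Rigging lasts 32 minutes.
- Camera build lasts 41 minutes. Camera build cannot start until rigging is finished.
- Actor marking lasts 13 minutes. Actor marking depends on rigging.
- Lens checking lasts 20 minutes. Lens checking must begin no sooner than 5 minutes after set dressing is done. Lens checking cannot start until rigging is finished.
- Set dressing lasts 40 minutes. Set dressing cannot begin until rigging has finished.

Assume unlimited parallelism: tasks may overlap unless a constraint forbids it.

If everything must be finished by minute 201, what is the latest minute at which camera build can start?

To finish by minute 201, the first take (duration 18) must start no later than minute 183.
The final polish has to be done before the first take (must start by minute 183). That means finishing by minute 183, i.e. starting by 183 − 8 = minute 175.
Blocking has to be done before the final polish (must start by minute 175). That means finishing by minute 175, i.e. starting by 175 − 35 = minute 140.
Camera build has to be done before blocking (must start by minute 140, minus 20-minute gap → minute 120). That means finishing by minute 120, i.e. starting by 120 − 41 = minute 79.

79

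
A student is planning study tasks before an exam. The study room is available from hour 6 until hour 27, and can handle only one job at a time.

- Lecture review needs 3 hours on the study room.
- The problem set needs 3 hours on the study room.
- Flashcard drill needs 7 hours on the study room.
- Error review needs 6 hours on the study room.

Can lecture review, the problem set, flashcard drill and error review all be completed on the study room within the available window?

Yes

The study room window is 27 − 6 = 21 hours.
Running back to back, the jobs need 3 + 3 + 7 + 6 = 19 hours on the study room.
Since 19 ≤ 21, they fit within the window.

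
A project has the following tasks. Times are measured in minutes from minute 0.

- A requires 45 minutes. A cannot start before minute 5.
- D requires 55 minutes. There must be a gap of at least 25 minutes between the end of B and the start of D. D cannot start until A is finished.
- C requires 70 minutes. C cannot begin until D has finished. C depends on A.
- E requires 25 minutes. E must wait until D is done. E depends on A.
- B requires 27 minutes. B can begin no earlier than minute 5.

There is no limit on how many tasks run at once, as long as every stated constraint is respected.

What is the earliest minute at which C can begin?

112

B waits on its own release at minute 5, so it starts at minute 5 and finishes at 5 + 27 = minute 32.
After its own release at minute 5, A can start at minute 5 and finishes at minute 50.
For D: B (finishes minute 32, plus 25-minute gap → minute 57); A (finishes minute 50). Taking the maximum gives a start of minute 57, and it finishes at 57 + 55 = minute 112.
C waits on D (finishes minute 112); A (finishes minute 50). The latest of these is minute 112, which is the earliest C can start.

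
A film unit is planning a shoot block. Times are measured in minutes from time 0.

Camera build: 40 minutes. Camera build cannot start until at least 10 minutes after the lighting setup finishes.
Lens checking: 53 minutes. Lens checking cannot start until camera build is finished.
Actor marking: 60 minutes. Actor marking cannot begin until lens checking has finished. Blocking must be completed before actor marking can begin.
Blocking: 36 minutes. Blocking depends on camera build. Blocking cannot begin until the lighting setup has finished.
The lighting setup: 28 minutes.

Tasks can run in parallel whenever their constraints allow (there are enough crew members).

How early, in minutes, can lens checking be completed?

Nothing blocks the lighting setup, so it runs from minute 0 to minute 28.
Camera build waits on the lighting setup (finishes minute 28, plus 10-minute gap → minute 38), so it starts at minute 38 and finishes at 38 + 40 = minute 78.
Lens checking waits on camera build (finishes minute 78), so it starts at minute 78 and finishes at 78 + 53 = minute 131.

131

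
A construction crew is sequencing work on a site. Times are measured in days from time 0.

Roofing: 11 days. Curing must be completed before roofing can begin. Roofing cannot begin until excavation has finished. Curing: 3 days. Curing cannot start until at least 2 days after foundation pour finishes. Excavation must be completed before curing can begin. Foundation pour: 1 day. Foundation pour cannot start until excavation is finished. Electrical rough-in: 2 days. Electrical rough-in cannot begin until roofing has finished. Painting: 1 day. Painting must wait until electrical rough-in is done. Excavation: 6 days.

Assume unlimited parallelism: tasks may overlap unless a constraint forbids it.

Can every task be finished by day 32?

Excavation can start immediately at day 0; it finishes at day 6.
After excavation (finishes day 6), foundation pour can start at day 6 and finishes at day 7.
Curing needs all of foundation pour (finishes day 7, plus 2-day gap → day 9); excavation (finishes day 6). That puts its earliest start at day 9; it finishes at 9 + 3 = day 12.
Roofing needs all of curing (finishes day 12); excavation (finishes day 6). That puts its earliest start at day 12; it finishes at 12 + 11 = day 23.
Electrical rough-in waits on roofing (finishes day 23), so it starts at day 23 and finishes at 23 + 2 = day 25.
Painting waits on electrical rough-in (finishes day 25), so it starts at day 25 and finishes at 25 + 1 = day 26.
Every task is finished by day 26, which is no later than the deadline of 32, so the schedule is feasible.

Yes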